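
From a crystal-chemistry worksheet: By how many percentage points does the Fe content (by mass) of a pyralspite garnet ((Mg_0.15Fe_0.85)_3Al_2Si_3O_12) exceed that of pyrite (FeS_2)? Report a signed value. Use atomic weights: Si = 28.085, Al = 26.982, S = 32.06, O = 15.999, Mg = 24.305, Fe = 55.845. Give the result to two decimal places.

-17.10 percentage points

Fe in (Mg_0.15Fe_0.85)_3Al_2Si_3O_12: molar mass 483.549 g/mol; 2.55×55.845 = 142.405 g → 29.45 wt%.
Fe in FeS_2: molar mass 119.965 g/mol; 1×55.845 = 55.845 g → 46.55 wt%.
Difference = 29.45 − 46.55 = -17.10 percentage points.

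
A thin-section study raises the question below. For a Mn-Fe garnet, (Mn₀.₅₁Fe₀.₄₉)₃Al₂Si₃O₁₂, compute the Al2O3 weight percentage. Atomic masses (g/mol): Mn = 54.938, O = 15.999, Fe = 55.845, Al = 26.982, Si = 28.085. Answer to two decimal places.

20.54 wt%

Molar mass of (Mn₀.₅₁Fe₀.₄₉)₃Al₂Si₃O₁₂ = 1.53×54.938 + 1.47×55.845 + 2×26.982 + 3×28.085 + 12×15.999 = 496.354 g/mol.
Each formula unit contains 2 Al, equivalent to 2/2 = 1.0000 mol Al2O3.
M(Al2O3) = 2×26.982 + 3×15.999 = 101.961 g/mol.
Mass of Al2O3 per formula unit = 1.0000 × 101.961 = 101.961 g.
Al2O3 wt% = 101.961 / 496.354 × 100 = 20.54%.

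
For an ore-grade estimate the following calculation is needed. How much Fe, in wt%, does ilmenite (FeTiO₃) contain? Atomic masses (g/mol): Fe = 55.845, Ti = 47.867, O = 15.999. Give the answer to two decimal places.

M(FeTiO₃) = 151.709 g/mol.
Fe contributes 1 × 55.845 = 55.845 g per mole.
55.845/151.709 = 0.3681 → 36.81%.

36.81 wt%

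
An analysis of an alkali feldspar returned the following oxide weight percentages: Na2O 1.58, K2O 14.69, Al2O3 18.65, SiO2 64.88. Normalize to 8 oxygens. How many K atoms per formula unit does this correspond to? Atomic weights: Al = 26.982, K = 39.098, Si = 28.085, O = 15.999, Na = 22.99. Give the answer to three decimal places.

Na2O (M=61.979): mol = 0.02549; Na = 0.05098, O = 0.02549.
K2O (M=94.195): mol = 0.15595; K = 0.31190, O = 0.15595.
Al2O3 (M=101.961): mol = 0.18291; Al = 0.36582, O = 0.54873.
SiO2 (M=60.083): mol = 1.07984; Si = 1.07984, O = 2.15968.
ΣO = 2.88985; factor = 8/ΣO = 2.76831.
K apfu = 0.31190 × 2.76831 = 0.863.

0.863 K apfu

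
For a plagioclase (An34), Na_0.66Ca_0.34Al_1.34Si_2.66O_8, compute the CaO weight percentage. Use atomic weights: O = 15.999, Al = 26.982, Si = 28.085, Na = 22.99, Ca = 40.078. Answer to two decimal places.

Formula mass = 267.654 g/mol.
0.34 Ca → 0.3400 mol CaO per formula unit; M(CaO) = 56.077, so CaO mass = 19.066 g.
19.066/267.654 × 100 = 7.12 wt%.

7.12 wt%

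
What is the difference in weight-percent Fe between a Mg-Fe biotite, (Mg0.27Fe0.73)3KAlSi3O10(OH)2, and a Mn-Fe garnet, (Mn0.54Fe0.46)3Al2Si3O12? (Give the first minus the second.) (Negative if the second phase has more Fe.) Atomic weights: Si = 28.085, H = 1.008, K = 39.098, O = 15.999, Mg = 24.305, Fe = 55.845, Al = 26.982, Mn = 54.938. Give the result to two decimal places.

Fe in (Mg0.27Fe0.73)3KAlSi3O10(OH)2: molar mass 486.327 g/mol; 2.19×55.845 = 122.301 g → 25.15 wt%.
Fe in (Mn0.54Fe0.46)3Al2Si3O12: molar mass 496.273 g/mol; 1.38×55.845 = 77.066 g → 15.53 wt%.
Difference = 25.15 − 15.53 = 9.62 percentage points.

9.62 percentage points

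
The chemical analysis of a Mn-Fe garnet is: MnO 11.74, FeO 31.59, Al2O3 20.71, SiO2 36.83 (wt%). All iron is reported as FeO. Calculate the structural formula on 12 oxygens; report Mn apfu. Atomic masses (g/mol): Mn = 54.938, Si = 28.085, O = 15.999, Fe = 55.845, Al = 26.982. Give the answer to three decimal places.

MnO (M=70.937): mol = 0.16550; Mn = 0.16550, O = 0.16550.
FeO (M=71.844): mol = 0.43970; Fe = 0.43970, O = 0.43970.
Al2O3 (M=101.961): mol = 0.20312; Al = 0.40624, O = 0.60936.
SiO2 (M=60.083): mol = 0.61299; Si = 0.61299, O = 1.22598.
ΣO = 2.44054; factor = 12/ΣO = 4.91694.
Mn apfu = 0.16550 × 4.91694 = 0.814.

0.814 Mn apfu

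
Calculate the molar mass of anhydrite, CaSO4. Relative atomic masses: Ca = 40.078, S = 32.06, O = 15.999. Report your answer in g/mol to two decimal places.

136.13 g/mol

The formula mass is the sum 1×40.078 + 1×32.06 + 4×15.999.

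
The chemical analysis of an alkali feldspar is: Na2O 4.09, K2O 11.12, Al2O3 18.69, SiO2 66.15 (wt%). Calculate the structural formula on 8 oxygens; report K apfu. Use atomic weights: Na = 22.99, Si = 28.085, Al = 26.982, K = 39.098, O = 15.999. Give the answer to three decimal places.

Na2O (M=61.979): mol = 0.06599; Na = 0.13198, O = 0.06599.
K2O (M=94.195): mol = 0.11805; K = 0.23610, O = 0.11805.
Al2O3 (M=101.961): mol = 0.18331; Al = 0.36662, O = 0.54993.
SiO2 (M=60.083): mol = 1.10098; Si = 1.10098, O = 2.20196.
ΣO = 2.93593; factor = 8/ΣO = 2.72486.
K apfu = 0.23610 × 2.72486 = 0.643.

0.643 K apfu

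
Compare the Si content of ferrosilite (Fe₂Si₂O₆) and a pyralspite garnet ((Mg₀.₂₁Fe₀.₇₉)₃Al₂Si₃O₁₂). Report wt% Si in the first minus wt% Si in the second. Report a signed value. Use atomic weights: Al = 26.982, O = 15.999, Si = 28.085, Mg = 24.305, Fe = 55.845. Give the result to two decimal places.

M(Fe₂Si₂O₆) = 263.854 g/mol, so wt% Si = 56.170/263.854 × 100 = 21.29%.
M((Mg₀.₂₁Fe₀.₇₉)₃Al₂Si₃O₁₂) = 477.872 g/mol, so wt% Si = 84.255/477.872 × 100 = 17.63%.
21.29 − 17.63 = 3.66 pp.

3.66 percentage points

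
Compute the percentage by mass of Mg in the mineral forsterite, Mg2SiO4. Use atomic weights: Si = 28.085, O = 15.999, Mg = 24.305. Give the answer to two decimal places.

34.55 wt%

Molar mass of Mg2SiO4: 2*24.305 + 1*28.085 + 4*15.999 = 140.691 g/mol.
Mass of Mg per formula unit: 2 × 24.305 = 48.610 g.
Weight fraction Mg = 48.610 / 140.691 = 0.3455.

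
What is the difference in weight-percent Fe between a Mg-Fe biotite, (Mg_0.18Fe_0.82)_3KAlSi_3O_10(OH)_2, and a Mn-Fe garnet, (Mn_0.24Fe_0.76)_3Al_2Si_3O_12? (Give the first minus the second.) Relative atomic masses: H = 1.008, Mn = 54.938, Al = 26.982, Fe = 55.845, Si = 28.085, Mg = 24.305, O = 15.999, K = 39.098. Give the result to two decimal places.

Fe in (Mg_0.18Fe_0.82)_3KAlSi_3O_10(OH)_2: molar mass 494.842 g/mol; 2.46×55.845 = 137.379 g → 27.76 wt%.
Fe in (Mn_0.24Fe_0.76)_3Al_2Si_3O_12: molar mass 497.089 g/mol; 2.28×55.845 = 127.327 g → 25.61 wt%.
Difference = 27.76 − 25.61 = 2.15 percentage points.

2.15 percentage points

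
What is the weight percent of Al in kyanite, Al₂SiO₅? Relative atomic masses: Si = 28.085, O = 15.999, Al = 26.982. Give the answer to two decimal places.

Formula mass = 2*26.982 + 1*28.085 + 5*15.999 = 162.044 g/mol, of which 53.964 g is Al.
So Al makes up 53.964/162.044 = 0.3330 of the mass, i.e. 33.30%.

33.30 wt%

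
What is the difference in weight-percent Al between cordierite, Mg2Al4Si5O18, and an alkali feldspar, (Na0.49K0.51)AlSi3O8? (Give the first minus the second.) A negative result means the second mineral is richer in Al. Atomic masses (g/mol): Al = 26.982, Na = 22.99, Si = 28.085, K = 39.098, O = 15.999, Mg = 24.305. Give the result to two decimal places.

8.47 percentage points

M(Mg2Al4Si5O18) = 584.945 g/mol, so wt% Al = 107.928/584.945 × 100 = 18.45%.
M((Na0.49K0.51)AlSi3O8) = 270.434 g/mol, so wt% Al = 26.982/270.434 × 100 = 9.98%.
18.45 − 9.98 = 8.47 pp.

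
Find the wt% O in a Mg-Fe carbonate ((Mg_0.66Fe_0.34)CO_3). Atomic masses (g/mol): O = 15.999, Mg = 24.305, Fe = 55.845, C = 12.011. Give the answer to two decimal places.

M((Mg_0.66Fe_0.34)CO_3) = 95.037 g/mol.
O contributes 3 × 15.999 = 47.997 g per mole.
47.997/95.037 = 0.5050 → 50.50%.

50.50 wt%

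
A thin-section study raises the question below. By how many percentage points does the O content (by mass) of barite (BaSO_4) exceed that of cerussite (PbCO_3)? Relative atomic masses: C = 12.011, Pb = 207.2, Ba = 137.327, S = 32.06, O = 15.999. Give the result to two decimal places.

9.46 percentage points

O in BaSO_4: molar mass 233.383 g/mol; 4×15.999 = 63.996 g → 27.42 wt%.
O in PbCO_3: molar mass 267.208 g/mol; 3×15.999 = 47.997 g → 17.96 wt%.
Difference = 27.42 − 17.96 = 9.46 percentage points.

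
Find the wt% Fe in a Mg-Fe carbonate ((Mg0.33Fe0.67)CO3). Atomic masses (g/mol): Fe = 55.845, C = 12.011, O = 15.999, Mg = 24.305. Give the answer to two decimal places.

Formula mass = 0.33·24.305 + 0.67·55.845 + 1·12.011 + 3·15.999 = 105.445 g/mol, of which 37.416 g is Fe.
So Fe makes up 37.416/105.445 = 0.3548 of the mass, i.e. 35.48%.

35.48 wt%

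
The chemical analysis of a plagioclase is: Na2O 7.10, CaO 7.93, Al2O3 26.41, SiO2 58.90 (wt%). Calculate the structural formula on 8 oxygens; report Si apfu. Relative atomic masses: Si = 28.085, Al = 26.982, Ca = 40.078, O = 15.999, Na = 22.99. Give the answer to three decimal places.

7.10 wt% Na2O ÷ 61.979 g/mol = 0.11455 mol, giving 0.22910 Na and 0.11455 O.
7.93 wt% CaO ÷ 56.077 g/mol = 0.14141 mol, giving 0.14141 Ca and 0.14141 O.
26.41 wt% Al2O3 ÷ 101.961 g/mol = 0.25902 mol, giving 0.51804 Al and 0.77706 O.
58.90 wt% SiO2 ÷ 60.083 g/mol = 0.98031 mol, giving 0.98031 Si and 1.96062 O.
Oxygen sums to 2.99364; scaling by 8/2.99364 = 2.67233 puts the formula on 8 O.
Si: 0.98031 × 2.67233 = 2.620 atoms per formula unit.

2.620 Si apfu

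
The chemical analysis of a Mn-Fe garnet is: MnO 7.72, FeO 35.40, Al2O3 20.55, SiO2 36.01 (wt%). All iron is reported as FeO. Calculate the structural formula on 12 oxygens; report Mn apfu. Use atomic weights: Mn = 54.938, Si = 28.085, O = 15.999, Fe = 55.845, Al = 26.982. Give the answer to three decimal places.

0.543 Mn apfu

7.72 wt% MnO ÷ 70.937 g/mol = 0.10883 mol, giving 0.10883 Mn and 0.10883 O.
35.40 wt% FeO ÷ 71.844 g/mol = 0.49273 mol, giving 0.49273 Fe and 0.49273 O.
20.55 wt% Al2O3 ÷ 101.961 g/mol = 0.20155 mol, giving 0.40310 Al and 0.60465 O.
36.01 wt% SiO2 ÷ 60.083 g/mol = 0.59934 mol, giving 0.59934 Si and 1.19868 O.
Oxygen sums to 2.40489; scaling by 12/2.40489 = 4.98983 puts the formula on 12 O.
Mn: 0.10883 × 4.98983 = 0.543 atoms per formula unit.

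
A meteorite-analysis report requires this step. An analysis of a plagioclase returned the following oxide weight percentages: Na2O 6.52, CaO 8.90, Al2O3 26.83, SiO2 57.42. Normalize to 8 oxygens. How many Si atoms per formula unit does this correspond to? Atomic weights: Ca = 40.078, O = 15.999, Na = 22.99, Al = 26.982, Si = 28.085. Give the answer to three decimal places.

6.52 wt% Na2O ÷ 61.979 g/mol = 0.10520 mol, giving 0.21040 Na and 0.10520 O.
8.90 wt% CaO ÷ 56.077 g/mol = 0.15871 mol, giving 0.15871 Ca and 0.15871 O.
26.83 wt% Al2O3 ÷ 101.961 g/mol = 0.26314 mol, giving 0.52628 Al and 0.78942 O.
57.42 wt% SiO2 ÷ 60.083 g/mol = 0.95568 mol, giving 0.95568 Si and 1.91136 O.
Oxygen sums to 2.96469; scaling by 8/2.96469 = 2.69843 puts the formula on 8 O.
Si: 0.95568 × 2.69843 = 2.579 atoms per formula unit.

2.579 Si apfu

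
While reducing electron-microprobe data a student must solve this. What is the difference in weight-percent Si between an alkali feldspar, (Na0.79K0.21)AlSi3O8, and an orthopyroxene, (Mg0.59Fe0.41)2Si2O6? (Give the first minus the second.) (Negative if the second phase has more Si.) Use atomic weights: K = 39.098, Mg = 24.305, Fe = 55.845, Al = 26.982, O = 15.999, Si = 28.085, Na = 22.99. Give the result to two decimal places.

6.94 percentage points

Si in (Na0.79K0.21)AlSi3O8: molar mass 265.602 g/mol; 3×28.085 = 84.255 g → 31.72 wt%.
Si in (Mg0.59Fe0.41)2Si2O6: molar mass 226.637 g/mol; 2×28.085 = 56.170 g → 24.78 wt%.
Difference = 31.72 − 24.78 = 6.94 percentage points.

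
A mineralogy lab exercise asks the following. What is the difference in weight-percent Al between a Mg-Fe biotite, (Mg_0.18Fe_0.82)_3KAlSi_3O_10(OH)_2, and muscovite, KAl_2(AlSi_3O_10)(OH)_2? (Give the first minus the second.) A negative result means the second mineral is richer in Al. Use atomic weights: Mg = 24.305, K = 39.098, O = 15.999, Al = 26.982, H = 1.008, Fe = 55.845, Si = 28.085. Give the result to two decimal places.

M((Mg_0.18Fe_0.82)_3KAlSi_3O_10(OH)_2) = 494.842 g/mol, so wt% Al = 26.982/494.842 × 100 = 5.45%.
M(KAl_2(AlSi_3O_10)(OH)_2) = 398.303 g/mol, so wt% Al = 80.946/398.303 × 100 = 20.32%.
5.45 − 20.32 = -14.87 pp.

-14.87 percentage points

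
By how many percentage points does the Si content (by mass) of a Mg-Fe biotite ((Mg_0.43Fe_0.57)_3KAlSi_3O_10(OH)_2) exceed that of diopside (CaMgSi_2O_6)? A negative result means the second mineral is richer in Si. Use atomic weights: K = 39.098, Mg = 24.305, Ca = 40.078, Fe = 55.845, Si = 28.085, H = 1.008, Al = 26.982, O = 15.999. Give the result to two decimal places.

M((Mg_0.43Fe_0.57)_3KAlSi_3O_10(OH)_2) = 471.187 g/mol, so wt% Si = 84.255/471.187 × 100 = 17.88%.
M(CaMgSi_2O_6) = 216.547 g/mol, so wt% Si = 56.170/216.547 × 100 = 25.94%.
17.88 − 25.94 = -8.06 pp.

-8.06 percentage points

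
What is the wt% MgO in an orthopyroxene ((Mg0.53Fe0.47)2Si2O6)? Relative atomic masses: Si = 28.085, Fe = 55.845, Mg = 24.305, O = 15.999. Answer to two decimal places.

18.54 wt%

Molar mass of (Mg0.53Fe0.47)2Si2O6 = 1.06·24.305 + 0.94·55.845 + 2·28.085 + 6·15.999 = 230.422 g/mol.
Each formula unit contains 1.06 Mg, equivalent to 1.06/1 = 1.0600 mol MgO.
M(MgO) = 1×24.305 + 1×15.999 = 40.304 g/mol.
Mass of MgO per formula unit = 1.0600 × 40.304 = 42.722 g.
MgO wt% = 42.722 / 230.422 × 100 = 18.54%.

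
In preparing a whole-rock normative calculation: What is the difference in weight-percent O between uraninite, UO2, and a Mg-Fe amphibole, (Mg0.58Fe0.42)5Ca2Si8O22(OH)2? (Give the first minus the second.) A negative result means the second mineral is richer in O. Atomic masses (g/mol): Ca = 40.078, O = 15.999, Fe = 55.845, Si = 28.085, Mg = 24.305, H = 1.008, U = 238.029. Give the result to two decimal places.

-31.85 percentage points

M(UO2) = 270.027 g/mol, so wt% O = 31.998/270.027 × 100 = 11.85%.
M((Mg0.58Fe0.42)5Ca2Si8O22(OH)2) = 878.587 g/mol, so wt% O = 383.976/878.587 × 100 = 43.70%.
11.85 − 43.70 = -31.85 pp.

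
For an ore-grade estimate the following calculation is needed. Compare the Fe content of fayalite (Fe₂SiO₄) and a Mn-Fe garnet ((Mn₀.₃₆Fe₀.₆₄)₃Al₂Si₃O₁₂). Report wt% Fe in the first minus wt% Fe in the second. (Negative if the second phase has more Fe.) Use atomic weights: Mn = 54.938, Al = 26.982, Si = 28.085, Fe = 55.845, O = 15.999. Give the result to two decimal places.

Fe in Fe₂SiO₄: molar mass 203.771 g/mol; 2×55.845 = 111.690 g → 54.81 wt%.
Fe in (Mn₀.₃₆Fe₀.₆₄)₃Al₂Si₃O₁₂: molar mass 496.762 g/mol; 1.92×55.845 = 107.222 g → 21.58 wt%.
Difference = 54.81 − 21.58 = 33.23 percentage points.

33.23 percentage points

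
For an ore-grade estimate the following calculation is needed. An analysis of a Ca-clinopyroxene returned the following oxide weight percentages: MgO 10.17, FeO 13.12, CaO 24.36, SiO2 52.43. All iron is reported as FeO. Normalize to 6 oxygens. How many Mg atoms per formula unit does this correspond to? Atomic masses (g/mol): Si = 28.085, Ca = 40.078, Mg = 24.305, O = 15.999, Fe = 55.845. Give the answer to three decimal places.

10.17 wt% MgO ÷ 40.304 g/mol = 0.25233 mol, giving 0.25233 Mg and 0.25233 O.
13.12 wt% FeO ÷ 71.844 g/mol = 0.18262 mol, giving 0.18262 Fe and 0.18262 O.
24.36 wt% CaO ÷ 56.077 g/mol = 0.43440 mol, giving 0.43440 Ca and 0.43440 O.
52.43 wt% SiO2 ÷ 60.083 g/mol = 0.87263 mol, giving 0.87263 Si and 1.74526 O.
Oxygen sums to 2.61461; scaling by 6/2.61461 = 2.29480 puts the formula on 6 O.
Mg: 0.25233 × 2.29480 = 0.579 atoms per formula unit.

0.579 Mg apfu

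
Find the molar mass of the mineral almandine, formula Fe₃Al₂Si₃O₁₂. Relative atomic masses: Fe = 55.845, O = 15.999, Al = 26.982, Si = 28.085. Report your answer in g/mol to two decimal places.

Fe: 3 × 55.845 = 167.5350
Al: 2 × 26.982 = 53.9640
Si: 3 × 28.085 = 84.2550
O: 12 × 15.999 = 191.9880
Summing the contributions gives the formula mass.

497.74 g/mol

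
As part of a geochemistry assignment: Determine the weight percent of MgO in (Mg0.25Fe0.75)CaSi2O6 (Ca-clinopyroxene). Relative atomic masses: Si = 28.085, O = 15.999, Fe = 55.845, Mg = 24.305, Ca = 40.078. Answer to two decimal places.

4.19 wt%

Formula mass = 240.202 g/mol.
0.25 Mg → 0.2500 mol MgO per formula unit; M(MgO) = 40.304, so MgO mass = 10.076 g.
10.076/240.202 × 100 = 4.19 wt%.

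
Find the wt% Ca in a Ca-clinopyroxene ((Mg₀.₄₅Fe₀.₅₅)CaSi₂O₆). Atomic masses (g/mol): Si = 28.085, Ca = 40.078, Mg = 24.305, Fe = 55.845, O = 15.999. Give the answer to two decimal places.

Formula mass = 0.45·24.305 + 0.55·55.845 + 1·40.078 + 2·28.085 + 6·15.999 = 233.894 g/mol, of which 40.078 g is Ca.
So Ca makes up 40.078/233.894 = 0.1714 of the mass, i.e. 17.14%.

17.14 mass %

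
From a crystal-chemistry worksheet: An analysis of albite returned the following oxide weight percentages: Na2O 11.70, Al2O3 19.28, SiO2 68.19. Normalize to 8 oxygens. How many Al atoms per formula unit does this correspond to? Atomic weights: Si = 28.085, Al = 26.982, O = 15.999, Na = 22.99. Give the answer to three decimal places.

Na2O: 11.70/61.979 = 0.18877 mol → 0.37754 mol Na, 0.18877 mol O.
Al2O3: 19.28/101.961 = 0.18909 mol → 0.37818 mol Al, 0.56727 mol O.
SiO2: 68.19/60.083 = 1.13493 mol → 1.13493 mol Si, 2.26986 mol O.
Total oxygen = 3.02590 mol. Normalization factor = 8/3.02590 = 2.64384.
Al per 8 O = 0.37818 × 2.64384 = 1.000.

1.000 Al apfu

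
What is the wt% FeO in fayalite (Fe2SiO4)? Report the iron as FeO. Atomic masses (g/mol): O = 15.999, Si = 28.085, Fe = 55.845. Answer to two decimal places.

70.51 wt%

Molar mass of Fe2SiO4 = 2×55.845 + 1×28.085 + 4×15.999 = 203.771 g/mol.
Each formula unit contains 2 Fe, equivalent to 2/1 = 2.0000 mol FeO.
M(FeO) = 1×55.845 + 1×15.999 = 71.844 g/mol.
Mass of FeO per formula unit = 2.0000 × 71.844 = 143.688 g.
FeO wt% = 143.688 / 203.771 × 100 = 70.51%.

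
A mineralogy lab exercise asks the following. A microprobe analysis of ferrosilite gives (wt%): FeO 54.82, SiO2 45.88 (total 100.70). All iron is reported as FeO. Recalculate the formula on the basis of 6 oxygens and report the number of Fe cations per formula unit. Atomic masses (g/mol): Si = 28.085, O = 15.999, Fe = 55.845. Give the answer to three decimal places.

FeO: 54.82/71.844 = 0.76304 mol → 0.76304 mol Fe, 0.76304 mol O.
SiO2: 45.88/60.083 = 0.76361 mol → 0.76361 mol Si, 1.52722 mol O.
Total oxygen = 2.29026 mol. Normalization factor = 6/2.29026 = 2.61979.
Fe per 6 O = 0.76304 × 2.61979 = 1.999.

1.999 Fe apfu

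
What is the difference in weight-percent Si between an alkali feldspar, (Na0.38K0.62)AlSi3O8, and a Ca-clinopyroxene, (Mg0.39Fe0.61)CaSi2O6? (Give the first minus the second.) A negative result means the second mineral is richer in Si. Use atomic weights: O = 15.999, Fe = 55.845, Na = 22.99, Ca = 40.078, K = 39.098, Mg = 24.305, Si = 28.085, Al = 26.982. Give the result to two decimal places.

7.13 percentage points

Si in (Na0.38K0.62)AlSi3O8: molar mass 272.206 g/mol; 3×28.085 = 84.255 g → 30.95 wt%.
Si in (Mg0.39Fe0.61)CaSi2O6: molar mass 235.786 g/mol; 2×28.085 = 56.170 g → 23.82 wt%.
Difference = 30.95 − 23.82 = 7.13 percentage points.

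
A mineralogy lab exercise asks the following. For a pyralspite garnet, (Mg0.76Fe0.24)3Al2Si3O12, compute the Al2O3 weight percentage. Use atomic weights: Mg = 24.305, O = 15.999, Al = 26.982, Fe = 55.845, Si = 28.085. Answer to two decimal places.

23.94 wt%

Molar mass of (Mg0.76Fe0.24)3Al2Si3O12 = 2.28·24.305 + 0.72·55.845 + 2·26.982 + 3·28.085 + 12·15.999 = 425.831 g/mol.
Each formula unit contains 2 Al, equivalent to 2/2 = 1.0000 mol Al2O3.
M(Al2O3) = 2×26.982 + 3×15.999 = 101.961 g/mol.
Mass of Al2O3 per formula unit = 1.0000 × 101.961 = 101.961 g.
Al2O3 wt% = 101.961 / 425.831 × 100 = 23.94%.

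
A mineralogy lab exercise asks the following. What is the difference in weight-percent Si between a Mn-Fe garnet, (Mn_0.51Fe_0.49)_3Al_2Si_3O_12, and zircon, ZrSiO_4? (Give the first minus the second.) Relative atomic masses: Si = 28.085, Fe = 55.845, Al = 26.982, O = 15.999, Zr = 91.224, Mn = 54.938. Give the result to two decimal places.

1.65 percentage points

First mineral: 84.255 g Si in 496.354 g formula = 16.97 wt% Si.
Second mineral: 28.085 g Si in 183.305 g formula = 15.32 wt% Si.
16.97% − 15.32% gives a difference of 1.65 percentage points.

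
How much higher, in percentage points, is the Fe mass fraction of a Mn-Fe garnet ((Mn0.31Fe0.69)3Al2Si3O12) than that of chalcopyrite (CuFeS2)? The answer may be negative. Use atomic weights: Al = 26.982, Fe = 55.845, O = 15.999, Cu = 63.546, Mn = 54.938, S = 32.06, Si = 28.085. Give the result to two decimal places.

First mineral: 115.599 g Fe in 496.898 g formula = 23.26 wt% Fe.
Second mineral: 55.845 g Fe in 183.511 g formula = 30.43 wt% Fe.
23.26% − 30.43% gives a difference of -7.17 percentage points.

-7.17 percentage points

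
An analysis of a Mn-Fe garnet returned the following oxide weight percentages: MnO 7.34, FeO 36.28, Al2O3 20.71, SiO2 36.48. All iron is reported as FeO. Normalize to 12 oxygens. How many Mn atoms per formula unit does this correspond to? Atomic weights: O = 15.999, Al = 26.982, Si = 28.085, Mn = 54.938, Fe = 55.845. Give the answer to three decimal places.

0.511 Mn apfu

7.34 wt% MnO ÷ 70.937 g/mol = 0.10347 mol, giving 0.10347 Mn and 0.10347 O.
36.28 wt% FeO ÷ 71.844 g/mol = 0.50498 mol, giving 0.50498 Fe and 0.50498 O.
20.71 wt% Al2O3 ÷ 101.961 g/mol = 0.20312 mol, giving 0.40624 Al and 0.60936 O.
36.48 wt% SiO2 ÷ 60.083 g/mol = 0.60716 mol, giving 0.60716 Si and 1.21432 O.
Oxygen sums to 2.43213; scaling by 12/2.43213 = 4.93395 puts the formula on 12 O.
Mn: 0.10347 × 4.93395 = 0.511 atoms per formula unit.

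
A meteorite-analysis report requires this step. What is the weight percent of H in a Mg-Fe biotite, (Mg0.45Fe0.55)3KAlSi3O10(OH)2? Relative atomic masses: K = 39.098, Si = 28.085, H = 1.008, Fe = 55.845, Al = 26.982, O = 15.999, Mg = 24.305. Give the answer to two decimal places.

M((Mg0.45Fe0.55)3KAlSi3O10(OH)2) = 469.295 g/mol.
H contributes 2 × 1.008 = 2.016 g per mole.
2.016/469.295 = 0.0043 → 0.43%.

0.43 wt%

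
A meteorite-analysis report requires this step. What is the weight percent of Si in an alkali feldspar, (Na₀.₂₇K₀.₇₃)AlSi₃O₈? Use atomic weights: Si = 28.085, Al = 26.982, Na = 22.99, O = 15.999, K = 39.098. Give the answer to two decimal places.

30.75 wt%

Formula mass = 0.27×22.99 + 0.73×39.098 + 1×26.982 + 3×28.085 + 8×15.999 = 273.978 g/mol, of which 84.255 g is Si.
So Si makes up 84.255/273.978 = 0.3075 of the mass, i.e. 30.75%.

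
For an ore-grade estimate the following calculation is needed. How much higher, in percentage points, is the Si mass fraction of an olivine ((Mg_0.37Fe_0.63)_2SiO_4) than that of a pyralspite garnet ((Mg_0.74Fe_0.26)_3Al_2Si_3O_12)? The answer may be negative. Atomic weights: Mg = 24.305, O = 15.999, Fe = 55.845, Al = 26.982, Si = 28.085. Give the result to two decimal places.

Si in (Mg_0.37Fe_0.63)_2SiO_4: molar mass 180.431 g/mol; 1×28.085 = 28.085 g → 15.57 wt%.
Si in (Mg_0.74Fe_0.26)_3Al_2Si_3O_12: molar mass 427.723 g/mol; 3×28.085 = 84.255 g → 19.70 wt%.
Difference = 15.57 − 19.70 = -4.13 percentage points.

-4.13 percentage points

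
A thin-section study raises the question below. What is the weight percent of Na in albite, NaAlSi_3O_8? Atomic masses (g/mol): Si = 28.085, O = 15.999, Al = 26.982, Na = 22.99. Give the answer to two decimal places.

8.77 weight percent

Molar mass of NaAlSi_3O_8: 1×22.99 + 1×26.982 + 3×28.085 + 8×15.999 = 262.219 g/mol.
Mass of Na per formula unit: 1 × 22.99 = 22.990 g.
Weight fraction Na = 22.990 / 262.219 = 0.0877.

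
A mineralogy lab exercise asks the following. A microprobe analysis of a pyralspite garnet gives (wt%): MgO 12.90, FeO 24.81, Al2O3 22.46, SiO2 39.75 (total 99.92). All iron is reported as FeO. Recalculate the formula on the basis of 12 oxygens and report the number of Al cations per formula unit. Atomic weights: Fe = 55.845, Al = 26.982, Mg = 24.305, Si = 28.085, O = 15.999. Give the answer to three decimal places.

1.995 Al apfu

MgO (M=40.304): mol = 0.32007; Mg = 0.32007, O = 0.32007.
FeO (M=71.844): mol = 0.34533; Fe = 0.34533, O = 0.34533.
Al2O3 (M=101.961): mol = 0.22028; Al = 0.44056, O = 0.66084.
SiO2 (M=60.083): mol = 0.66158; Si = 0.66158, O = 1.32316.
ΣO = 2.64940; factor = 12/ΣO = 4.52933.
Al apfu = 0.44056 × 4.52933 = 1.995.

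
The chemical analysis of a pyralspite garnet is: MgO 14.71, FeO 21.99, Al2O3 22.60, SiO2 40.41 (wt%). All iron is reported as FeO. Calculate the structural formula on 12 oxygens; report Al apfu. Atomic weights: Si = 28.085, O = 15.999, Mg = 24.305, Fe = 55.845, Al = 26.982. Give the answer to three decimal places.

1.984 Al apfu

MgO (M=40.304): mol = 0.36498; Mg = 0.36498, O = 0.36498.
FeO (M=71.844): mol = 0.30608; Fe = 0.30608, O = 0.30608.
Al2O3 (M=101.961): mol = 0.22165; Al = 0.44330, O = 0.66495.
SiO2 (M=60.083): mol = 0.67257; Si = 0.67257, O = 1.34514.
ΣO = 2.68115; factor = 12/ΣO = 4.47569.
Al apfu = 0.44330 × 4.47569 = 1.984.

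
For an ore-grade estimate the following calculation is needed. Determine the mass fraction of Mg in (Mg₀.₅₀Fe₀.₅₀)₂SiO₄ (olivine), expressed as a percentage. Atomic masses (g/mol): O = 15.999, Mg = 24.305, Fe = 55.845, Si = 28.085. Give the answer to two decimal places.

14.11 wt%

Molar mass of (Mg₀.₅₀Fe₀.₅₀)₂SiO₄: 1×24.305 + 1×55.845 + 1×28.085 + 4×15.999 = 172.231 g/mol.
Mass of Mg per formula unit: 1 × 24.305 = 24.305 g.
Weight fraction Mg = 24.305 / 172.231 = 0.1411.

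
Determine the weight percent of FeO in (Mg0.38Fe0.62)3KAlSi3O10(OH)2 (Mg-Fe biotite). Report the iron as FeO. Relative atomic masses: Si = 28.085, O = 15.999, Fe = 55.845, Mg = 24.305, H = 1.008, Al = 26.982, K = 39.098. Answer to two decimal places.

Formula mass = 475.918 g/mol.
1.86 Fe → 1.8600 mol FeO per formula unit; M(FeO) = 71.844, so FeO mass = 133.630 g.
133.630/475.918 × 100 = 28.08 wt%.

28.08 wt%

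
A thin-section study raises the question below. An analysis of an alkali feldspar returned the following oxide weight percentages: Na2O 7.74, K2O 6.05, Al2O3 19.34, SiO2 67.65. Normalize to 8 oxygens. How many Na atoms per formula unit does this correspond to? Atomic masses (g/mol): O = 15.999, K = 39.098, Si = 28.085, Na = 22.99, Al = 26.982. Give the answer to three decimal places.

0.664 Na apfu

7.74 wt% Na2O ÷ 61.979 g/mol = 0.12488 mol, giving 0.24976 Na and 0.12488 O.
6.05 wt% K2O ÷ 94.195 g/mol = 0.06423 mol, giving 0.12846 K and 0.06423 O.
19.34 wt% Al2O3 ÷ 101.961 g/mol = 0.18968 mol, giving 0.37936 Al and 0.56904 O.
67.65 wt% SiO2 ÷ 60.083 g/mol = 1.12594 mol, giving 1.12594 Si and 2.25188 O.
Oxygen sums to 3.01003; scaling by 8/3.01003 = 2.65778 puts the formula on 8 O.
Na: 0.24976 × 2.65778 = 0.664 atoms per formula unit.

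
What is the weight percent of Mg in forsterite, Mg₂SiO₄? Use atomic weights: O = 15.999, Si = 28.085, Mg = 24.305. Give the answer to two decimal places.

Molar mass of Mg₂SiO₄: 2×24.305 + 1×28.085 + 4×15.999 = 140.691 g/mol.
Mass of Mg per formula unit: 2 × 24.305 = 48.610 g.
Weight fraction Mg = 48.610 / 140.691 = 0.3455.

34.55 mass %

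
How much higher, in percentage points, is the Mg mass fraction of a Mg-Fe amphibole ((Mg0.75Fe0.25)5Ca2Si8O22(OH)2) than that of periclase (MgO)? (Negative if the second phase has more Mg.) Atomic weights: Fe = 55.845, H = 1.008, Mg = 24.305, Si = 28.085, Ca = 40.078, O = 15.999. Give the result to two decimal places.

First mineral: 91.144 g Mg in 851.778 g formula = 10.70 wt% Mg.
Second mineral: 24.305 g Mg in 40.304 g formula = 60.30 wt% Mg.
10.70% − 60.30% gives a difference of -49.60 percentage points.

-49.60 percentage points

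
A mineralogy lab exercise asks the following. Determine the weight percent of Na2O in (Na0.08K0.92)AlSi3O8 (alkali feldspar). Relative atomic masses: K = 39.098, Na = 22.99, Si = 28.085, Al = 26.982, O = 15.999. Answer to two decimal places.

0.89 wt%

Formula mass = 277.038 g/mol.
0.08 Na → 0.0400 mol Na2O per formula unit; M(Na2O) = 61.979, so Na2O mass = 2.479 g.
2.479/277.038 × 100 = 0.89 wt%.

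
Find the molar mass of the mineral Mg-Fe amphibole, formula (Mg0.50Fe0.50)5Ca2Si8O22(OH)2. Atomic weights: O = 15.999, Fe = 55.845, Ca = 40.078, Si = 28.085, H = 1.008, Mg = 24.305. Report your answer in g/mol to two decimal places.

891.20 g/mol

Mg: 2.50 × 24.305 = 60.7625
Fe: 2.50 × 55.845 = 139.6125
Ca: 2 × 40.078 = 80.1560
Si: 8 × 28.085 = 224.6800
O: 24 × 15.999 = 383.9760
H: 2 × 1.008 = 2.0160
Summing the contributions gives the formula mass.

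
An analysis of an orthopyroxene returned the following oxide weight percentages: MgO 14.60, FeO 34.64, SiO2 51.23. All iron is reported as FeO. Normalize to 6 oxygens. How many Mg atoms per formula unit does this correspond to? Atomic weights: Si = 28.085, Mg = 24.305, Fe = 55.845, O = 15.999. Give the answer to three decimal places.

0.852 Mg apfu

MgO: 14.60/40.304 = 0.36225 mol → 0.36225 mol Mg, 0.36225 mol O.
FeO: 34.64/71.844 = 0.48216 mol → 0.48216 mol Fe, 0.48216 mol O.
SiO2: 51.23/60.083 = 0.85265 mol → 0.85265 mol Si, 1.70530 mol O.
Total oxygen = 2.54971 mol. Normalization factor = 6/2.54971 = 2.35321.
Mg per 6 O = 0.36225 × 2.35321 = 0.852.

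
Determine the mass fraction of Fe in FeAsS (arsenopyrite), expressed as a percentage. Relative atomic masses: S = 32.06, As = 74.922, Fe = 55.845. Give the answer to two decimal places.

M(FeAsS) = 162.827 g/mol.
Fe contributes 1 × 55.845 = 55.845 g per mole.
55.845/162.827 = 0.3430 → 34.30%.

34.30 weight percent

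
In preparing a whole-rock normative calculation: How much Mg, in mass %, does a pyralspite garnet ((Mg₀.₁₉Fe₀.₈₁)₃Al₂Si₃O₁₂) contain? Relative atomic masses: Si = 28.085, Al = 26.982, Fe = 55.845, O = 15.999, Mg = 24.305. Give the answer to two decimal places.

2.89 mass %

M((Mg₀.₁₉Fe₀.₈₁)₃Al₂Si₃O₁₂) = 479.764 g/mol.
Mg contributes 0.57 × 24.305 = 13.854 g per mole.
13.854/479.764 = 0.0289 → 2.89%.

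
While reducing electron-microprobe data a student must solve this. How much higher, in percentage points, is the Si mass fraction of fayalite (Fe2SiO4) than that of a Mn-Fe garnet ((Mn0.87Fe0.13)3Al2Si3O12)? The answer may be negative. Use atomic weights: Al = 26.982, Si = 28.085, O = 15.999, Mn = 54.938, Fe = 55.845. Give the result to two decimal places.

-3.23 percentage points

M(Fe2SiO4) = 203.771 g/mol, so wt% Si = 28.085/203.771 × 100 = 13.78%.
M((Mn0.87Fe0.13)3Al2Si3O12) = 495.375 g/mol, so wt% Si = 84.255/495.375 × 100 = 17.01%.
13.78 − 17.01 = -3.23 pp.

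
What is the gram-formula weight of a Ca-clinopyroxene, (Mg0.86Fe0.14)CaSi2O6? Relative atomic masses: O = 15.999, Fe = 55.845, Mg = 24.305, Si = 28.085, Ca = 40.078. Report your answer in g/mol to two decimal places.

220.96 g/mol

Mg: 0.86 × 24.305 = 20.9023
Fe: 0.14 × 55.845 = 7.8183
Ca: 1 × 40.078 = 40.0780
Si: 2 × 28.085 = 56.1700
O: 6 × 15.999 = 95.9940
Summing the contributions gives the formula mass.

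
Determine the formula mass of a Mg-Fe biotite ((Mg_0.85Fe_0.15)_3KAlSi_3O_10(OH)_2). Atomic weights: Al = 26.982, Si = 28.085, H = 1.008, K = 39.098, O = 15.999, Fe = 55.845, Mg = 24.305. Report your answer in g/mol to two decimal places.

431.45 g/mol

M = 2.55·24.305 + 0.45·55.845 + 1·39.098 + 1·26.982 + 3·28.085 + 12·15.999 + 2·1.008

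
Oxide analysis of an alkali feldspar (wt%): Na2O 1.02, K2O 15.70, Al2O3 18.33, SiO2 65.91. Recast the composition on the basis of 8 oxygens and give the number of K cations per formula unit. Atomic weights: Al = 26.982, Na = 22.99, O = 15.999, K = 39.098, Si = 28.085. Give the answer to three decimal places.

0.914 K apfu

Na2O: 1.02/61.979 = 0.01646 mol → 0.03292 mol Na, 0.01646 mol O.
K2O: 15.70/94.195 = 0.16668 mol → 0.33336 mol K, 0.16668 mol O.
Al2O3: 18.33/101.961 = 0.17977 mol → 0.35954 mol Al, 0.53931 mol O.
SiO2: 65.91/60.083 = 1.09698 mol → 1.09698 mol Si, 2.19396 mol O.
Total oxygen = 2.91641 mol. Normalization factor = 8/2.91641 = 2.74310.
K per 8 O = 0.33336 × 2.74310 = 0.914.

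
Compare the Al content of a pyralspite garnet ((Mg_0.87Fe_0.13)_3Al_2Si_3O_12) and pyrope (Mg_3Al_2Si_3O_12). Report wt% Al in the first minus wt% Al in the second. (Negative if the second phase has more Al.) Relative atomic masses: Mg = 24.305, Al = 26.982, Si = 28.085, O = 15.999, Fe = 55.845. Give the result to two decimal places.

-0.40 percentage points

First mineral: 53.964 g Al in 415.423 g formula = 12.99 wt% Al.
Second mineral: 53.964 g Al in 403.122 g formula = 13.39 wt% Al.
12.99% − 13.39% gives a difference of -0.40 percentage points.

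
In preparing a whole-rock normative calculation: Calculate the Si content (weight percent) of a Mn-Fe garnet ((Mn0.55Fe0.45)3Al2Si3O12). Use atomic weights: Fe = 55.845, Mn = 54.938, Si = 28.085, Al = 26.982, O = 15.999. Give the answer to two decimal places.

16.98 weight percent

Formula mass = 1.65*54.938 + 1.35*55.845 + 2*26.982 + 3*28.085 + 12*15.999 = 496.245 g/mol, of which 84.255 g is Si.
So Si makes up 84.255/496.245 = 0.1698 of the mass, i.e. 16.98%.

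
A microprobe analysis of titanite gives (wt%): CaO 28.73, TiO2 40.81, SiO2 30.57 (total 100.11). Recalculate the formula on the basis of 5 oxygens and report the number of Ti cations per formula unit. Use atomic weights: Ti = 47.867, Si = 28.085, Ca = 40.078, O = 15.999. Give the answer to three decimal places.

28.73 wt% CaO ÷ 56.077 g/mol = 0.51233 mol, giving 0.51233 Ca and 0.51233 O.
40.81 wt% TiO2 ÷ 79.865 g/mol = 0.51099 mol, giving 0.51099 Ti and 1.02198 O.
30.57 wt% SiO2 ÷ 60.083 g/mol = 0.50880 mol, giving 0.50880 Si and 1.01760 O.
Oxygen sums to 2.55191; scaling by 5/2.55191 = 1.95932 puts the formula on 5 O.
Ti: 0.51099 × 1.95932 = 1.001 atoms per formula unit.

1.001 Ti apfu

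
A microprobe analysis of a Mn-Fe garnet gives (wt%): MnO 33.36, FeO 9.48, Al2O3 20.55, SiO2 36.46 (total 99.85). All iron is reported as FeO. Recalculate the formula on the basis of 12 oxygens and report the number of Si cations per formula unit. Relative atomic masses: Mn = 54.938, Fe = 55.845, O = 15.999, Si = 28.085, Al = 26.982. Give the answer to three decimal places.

MnO: 33.36/70.937 = 0.47028 mol → 0.47028 mol Mn, 0.47028 mol O.
FeO: 9.48/71.844 = 0.13195 mol → 0.13195 mol Fe, 0.13195 mol O.
Al2O3: 20.55/101.961 = 0.20155 mol → 0.40310 mol Al, 0.60465 mol O.
SiO2: 36.46/60.083 = 0.60683 mol → 0.60683 mol Si, 1.21366 mol O.
Total oxygen = 2.42054 mol. Normalization factor = 12/2.42054 = 4.95757.
Si per 12 O = 0.60683 × 4.95757 = 3.008.

3.008 Si apfu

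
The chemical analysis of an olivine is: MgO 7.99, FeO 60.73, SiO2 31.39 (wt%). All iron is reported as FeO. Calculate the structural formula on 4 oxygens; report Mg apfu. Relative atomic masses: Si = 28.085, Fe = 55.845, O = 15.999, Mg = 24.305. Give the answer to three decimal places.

MgO: 7.99/40.304 = 0.19824 mol → 0.19824 mol Mg, 0.19824 mol O.
FeO: 60.73/71.844 = 0.84530 mol → 0.84530 mol Fe, 0.84530 mol O.
SiO2: 31.39/60.083 = 0.52244 mol → 0.52244 mol Si, 1.04488 mol O.
Total oxygen = 2.08842 mol. Normalization factor = 4/2.08842 = 1.91532.
Mg per 4 O = 0.19824 × 1.91532 = 0.380.

0.380 Mg apfu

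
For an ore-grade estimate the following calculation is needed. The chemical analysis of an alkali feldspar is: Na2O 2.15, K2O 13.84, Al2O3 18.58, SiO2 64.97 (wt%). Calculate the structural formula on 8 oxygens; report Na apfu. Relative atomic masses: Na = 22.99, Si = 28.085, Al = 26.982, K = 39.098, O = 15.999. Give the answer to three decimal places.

0.192 Na apfu

Na2O (M=61.979): mol = 0.03469; Na = 0.06938, O = 0.03469.
K2O (M=94.195): mol = 0.14693; K = 0.29386, O = 0.14693.
Al2O3 (M=101.961): mol = 0.18223; Al = 0.36446, O = 0.54669.
SiO2 (M=60.083): mol = 1.08134; Si = 1.08134, O = 2.16268.
ΣO = 2.89099; factor = 8/ΣO = 2.76722.
Na apfu = 0.06938 × 2.76722 = 0.192.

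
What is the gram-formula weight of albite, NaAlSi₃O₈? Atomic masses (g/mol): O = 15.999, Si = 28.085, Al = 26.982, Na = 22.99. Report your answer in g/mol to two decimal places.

Na: 1 × 22.99 = 22.9900
Al: 1 × 26.982 = 26.9820
Si: 3 × 28.085 = 84.2550
O: 8 × 15.999 = 127.9920
Summing the contributions gives the formula mass.

262.22 g/mol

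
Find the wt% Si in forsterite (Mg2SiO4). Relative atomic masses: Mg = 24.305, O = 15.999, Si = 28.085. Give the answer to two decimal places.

Molar mass of Mg2SiO4: 2*24.305 + 1*28.085 + 4*15.999 = 140.691 g/mol.
Mass of Si per formula unit: 1 × 28.085 = 28.085 g.
Weight fraction Si = 28.085 / 140.691 = 0.1996.

19.96 weight percent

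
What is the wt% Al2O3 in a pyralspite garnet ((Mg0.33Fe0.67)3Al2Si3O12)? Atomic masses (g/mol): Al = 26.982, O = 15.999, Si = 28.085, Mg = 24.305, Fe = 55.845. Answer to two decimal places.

Molar mass of (Mg0.33Fe0.67)3Al2Si3O12 = 0.99×24.305 + 2.01×55.845 + 2×26.982 + 3×28.085 + 12×15.999 = 466.517 g/mol.
Each formula unit contains 2 Al, equivalent to 2/2 = 1.0000 mol Al2O3.
M(Al2O3) = 2×26.982 + 3×15.999 = 101.961 g/mol.
Mass of Al2O3 per formula unit = 1.0000 × 101.961 = 101.961 g.
Al2O3 wt% = 101.961 / 466.517 × 100 = 21.86%.

21.86 wt%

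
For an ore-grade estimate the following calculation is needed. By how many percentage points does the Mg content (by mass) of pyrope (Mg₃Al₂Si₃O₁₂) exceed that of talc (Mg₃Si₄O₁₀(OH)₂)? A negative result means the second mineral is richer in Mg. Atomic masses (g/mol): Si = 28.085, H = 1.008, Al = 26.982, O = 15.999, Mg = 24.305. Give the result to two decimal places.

M(Mg₃Al₂Si₃O₁₂) = 403.122 g/mol, so wt% Mg = 72.915/403.122 × 100 = 18.09%.
M(Mg₃Si₄O₁₀(OH)₂) = 379.259 g/mol, so wt% Mg = 72.915/379.259 × 100 = 19.23%.
18.09 − 19.23 = -1.14 pp.

-1.14 percentage points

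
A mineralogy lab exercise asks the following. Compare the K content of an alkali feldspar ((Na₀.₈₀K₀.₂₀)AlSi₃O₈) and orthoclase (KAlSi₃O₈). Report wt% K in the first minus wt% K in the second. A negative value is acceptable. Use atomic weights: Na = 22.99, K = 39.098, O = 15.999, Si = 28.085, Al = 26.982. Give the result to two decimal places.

-11.10 percentage points

First mineral: 7.820 g K in 265.441 g formula = 2.95 wt% K.
Second mineral: 39.098 g K in 278.327 g formula = 14.05 wt% K.
2.95% − 14.05% gives a difference of -11.10 percentage points.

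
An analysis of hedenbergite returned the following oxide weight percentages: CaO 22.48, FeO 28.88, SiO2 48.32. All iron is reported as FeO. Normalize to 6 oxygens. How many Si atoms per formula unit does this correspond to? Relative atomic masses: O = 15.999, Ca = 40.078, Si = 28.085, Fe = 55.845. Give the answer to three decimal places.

2.001 Si apfu

CaO (M=56.077): mol = 0.40088; Ca = 0.40088, O = 0.40088.
FeO (M=71.844): mol = 0.40198; Fe = 0.40198, O = 0.40198.
SiO2 (M=60.083): mol = 0.80422; Si = 0.80422, O = 1.60844.
ΣO = 2.41130; factor = 6/ΣO = 2.48828.
Si apfu = 0.80422 × 2.48828 = 2.001.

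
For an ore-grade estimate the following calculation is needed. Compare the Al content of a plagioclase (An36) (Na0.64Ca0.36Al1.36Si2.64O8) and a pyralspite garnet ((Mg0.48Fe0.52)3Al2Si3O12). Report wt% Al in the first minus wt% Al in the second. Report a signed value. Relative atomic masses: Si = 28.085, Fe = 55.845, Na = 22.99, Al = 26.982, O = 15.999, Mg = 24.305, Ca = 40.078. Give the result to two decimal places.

Al in Na0.64Ca0.36Al1.36Si2.64O8: molar mass 267.974 g/mol; 1.36×26.982 = 36.696 g → 13.69 wt%.
Al in (Mg0.48Fe0.52)3Al2Si3O12: molar mass 452.324 g/mol; 2×26.982 = 53.964 g → 11.93 wt%.
Difference = 13.69 − 11.93 = 1.76 percentage points.

1.76 percentage points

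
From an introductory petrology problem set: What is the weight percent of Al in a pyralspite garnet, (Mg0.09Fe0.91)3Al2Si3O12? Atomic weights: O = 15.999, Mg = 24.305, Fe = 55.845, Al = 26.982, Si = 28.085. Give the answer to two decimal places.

Formula mass = 0.27×24.305 + 2.73×55.845 + 2×26.982 + 3×28.085 + 12×15.999 = 489.226 g/mol, of which 53.964 g is Al.
So Al makes up 53.964/489.226 = 0.1103 of the mass, i.e. 11.03%.

11.03 wt%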